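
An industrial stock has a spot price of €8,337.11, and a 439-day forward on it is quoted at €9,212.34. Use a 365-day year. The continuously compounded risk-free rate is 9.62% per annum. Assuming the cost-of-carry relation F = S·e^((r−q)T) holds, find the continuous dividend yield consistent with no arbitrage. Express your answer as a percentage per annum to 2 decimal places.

From F = S·e^((r−q)T): (r − q) = ln(F/S)/T
ln(9212.34/8337.11) = ln(1.104980) = 0.099827
(r − q) = 0.099827 / (439/365) = 0.083000
q = r − ln(F/S)/T = 0.0962 − 0.083000 = 0.013200
q = 1.32%

1.32%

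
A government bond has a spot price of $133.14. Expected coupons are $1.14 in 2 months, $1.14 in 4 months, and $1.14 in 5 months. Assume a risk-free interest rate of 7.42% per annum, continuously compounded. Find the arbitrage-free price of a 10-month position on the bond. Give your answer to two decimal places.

$138.08

PV(coupons) I = 1.14·e^(−0.0742·2/12) + 1.14·e^(−0.0742·4/12) + 1.14·e^(−0.0742·5/12)
I = 1.1260 + 1.1121 + 1.1053 = 3.3434
F = (S − I)·e^(rT) = (133.14 − 3.3434) · e^(0.0742·10/12)
= 129.7966 · e^0.061833 = 129.7966 × 1.063785 = $138.08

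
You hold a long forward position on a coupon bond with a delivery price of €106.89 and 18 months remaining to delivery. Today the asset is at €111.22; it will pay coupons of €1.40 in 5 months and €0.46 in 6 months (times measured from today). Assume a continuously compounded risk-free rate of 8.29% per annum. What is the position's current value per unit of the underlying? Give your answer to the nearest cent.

PV(remaining coupons) I = 1.40·e^(−0.0829·5/12) + 0.46·e^(−0.0829·6/12) = 1.7938
Current forward F = (S − I)·e^(rT) = (111.22 − 1.7938)·e^(0.0829·18/12) = 109.4262 × 1.132412 = 123.9155
Value (long) = (F − K)·e^(−rT) = (123.9155 − 106.89) × 0.883071 = 15.0347
Value = €15.03

€15.03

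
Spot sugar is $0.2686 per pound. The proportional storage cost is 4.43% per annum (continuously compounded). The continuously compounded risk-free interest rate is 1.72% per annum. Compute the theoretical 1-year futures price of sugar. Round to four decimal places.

$0.2856 per pound

Net carry = r + u − y = 0.0172 + 0.0443 − 0.0000 = 0.0615
F = S·e^((r+u−y)T) = 0.2686 · e^(0.0615 × 1) = 0.2686 · e^0.061500
= 0.2686 × 1.063430 = $0.2856 per pound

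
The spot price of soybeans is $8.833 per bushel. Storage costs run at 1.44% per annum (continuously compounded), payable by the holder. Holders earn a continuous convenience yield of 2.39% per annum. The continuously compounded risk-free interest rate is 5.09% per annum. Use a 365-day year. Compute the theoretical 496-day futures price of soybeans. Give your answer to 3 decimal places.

Net carry = r + u − y = 0.0509 + 0.0144 − 0.0239 = 0.0414
F = S·e^((r+u−y)T) = 8.833 · e^(0.0414 × 496/365) = 8.833 · e^0.056259
= 8.833 × 1.057872 = $9.344 per bushel

$9.344 per bushel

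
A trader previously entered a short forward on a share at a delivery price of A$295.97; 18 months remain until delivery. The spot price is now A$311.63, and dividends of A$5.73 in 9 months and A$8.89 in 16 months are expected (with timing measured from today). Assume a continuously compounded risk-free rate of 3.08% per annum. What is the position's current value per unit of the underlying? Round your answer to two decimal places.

-A$14.89

PV(remaining dividends) I = 5.73·e^(−0.0308·9/12) + 8.89·e^(−0.0308·16/12) = 14.1315
Current forward F = (S − I)·e^(rT) = (311.63 − 14.1315)·e^(0.0308·18/12) = 297.4985 × 1.047284 = 311.5654
Value (long) = (F − K)·e^(−rT) = (311.5654 − 295.97) × 0.954851 = 14.8913
Short position value = −(long value) = -A$14.89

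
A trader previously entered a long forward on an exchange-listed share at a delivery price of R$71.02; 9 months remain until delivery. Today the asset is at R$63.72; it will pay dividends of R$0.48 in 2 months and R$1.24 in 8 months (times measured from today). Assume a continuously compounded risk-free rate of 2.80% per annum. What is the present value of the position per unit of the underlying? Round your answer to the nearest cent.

-R$7.52

PV(remaining dividends) I = 0.48·e^(−0.0280·2/12) + 1.24·e^(−0.0280·8/12) = 1.6948
Current forward F = (S − I)·e^(rT) = (63.72 − 1.6948)·e^(0.0280·9/12) = 62.0252 × 1.021222 = 63.3415
Value (long) = (F − K)·e^(−rT) = (63.3415 − 71.02) × 0.979219 = -7.5189
Value = -R$7.52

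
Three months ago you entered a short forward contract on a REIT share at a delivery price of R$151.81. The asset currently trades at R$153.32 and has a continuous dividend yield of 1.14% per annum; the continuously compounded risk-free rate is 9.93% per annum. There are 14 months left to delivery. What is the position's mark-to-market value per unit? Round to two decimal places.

Current fair forward for the remaining 14 months: F = S·e^((r − q)·T), (r − q) = 0.0993 − 0.0114 = 0.0879
F = 153.32 · e^(0.0879 × 14/12) = 153.32 × 1.107993 = 169.8775
Value of long forward = (F − K)·e^(−rT) = (169.8775 − 151.81) · e^(−0.0993·14/12)
= 18.0675 × 0.890609 = 16.09
Short position value = −(long value) = -R$16.09

-R$16.09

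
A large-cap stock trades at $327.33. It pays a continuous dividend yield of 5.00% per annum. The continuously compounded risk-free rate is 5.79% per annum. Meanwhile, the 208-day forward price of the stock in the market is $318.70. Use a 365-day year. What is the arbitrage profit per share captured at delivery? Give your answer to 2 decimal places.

$10.11 per share

Fair forward: F* = S·e^(carry·T), with carry = (r − q) = 0.0579 − 0.0500 = 0.0079
F* = 327.33 · e^(0.0079 × 208/365) = 327.33 · e^0.004502 = 327.33 × 1.004512 = $328.8069
Market $318.70 < fair $328.8069: forward underpriced → reverse cash-and-carry (short spot, go long the forward).
At maturity, profit = |F_mkt − F*| = |318.70 − 328.8069| = $10.11 per share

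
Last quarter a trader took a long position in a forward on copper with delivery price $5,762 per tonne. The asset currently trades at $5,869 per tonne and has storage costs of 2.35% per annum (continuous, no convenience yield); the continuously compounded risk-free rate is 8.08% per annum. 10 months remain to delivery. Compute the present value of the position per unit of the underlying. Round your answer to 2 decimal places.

$598.27 per tonne

Current fair forward for the remaining 10 months: F = S·e^((r + u)·T), (r + u) = 0.0808 + 0.0235 = 0.1043
F = 5869 · e^(0.1043 × 10/12) = 5869 × 1.09080578 = 6401.9391
Value of long forward = (F − K)·e^(−rT) = (6401.9391 − 5762) · e^(−0.0808·10/12)
= 639.9391 × 0.93488352 = 598.27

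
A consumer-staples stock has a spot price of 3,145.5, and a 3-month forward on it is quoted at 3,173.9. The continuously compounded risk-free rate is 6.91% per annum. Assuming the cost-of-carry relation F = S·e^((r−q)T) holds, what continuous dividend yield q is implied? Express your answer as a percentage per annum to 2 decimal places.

From F = S·e^((r−q)T): (r − q) = ln(F/S)/T
ln(3173.9/3145.5) = ln(1.009029) = 0.008988
(r − q) = 0.008988 / (3/12) = 0.035952
q = r − ln(F/S)/T = 0.0691 − 0.035952 = 0.033148
q = 3.31%

3.31%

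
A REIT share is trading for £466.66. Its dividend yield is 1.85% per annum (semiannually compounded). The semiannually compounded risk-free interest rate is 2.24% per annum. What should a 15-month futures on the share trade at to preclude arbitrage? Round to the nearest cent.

£468.92

F = S · (1+r/2)^(2T) / (1+q/2)^(2T)
= 466.66 × 1.028236 / 1.023286 = 466.66 × 1.004837
F = £468.92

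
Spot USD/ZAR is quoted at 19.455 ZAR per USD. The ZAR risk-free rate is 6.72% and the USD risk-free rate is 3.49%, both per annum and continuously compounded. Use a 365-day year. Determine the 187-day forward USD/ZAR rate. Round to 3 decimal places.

F = S·e^((r_ZAR − r_USD)T) = 19.455 · e^((0.0672 − 0.0349) × 187/365)
= 19.455 · e^0.016548 = 19.455 × 1.016686
F = 19.780 ZAR per USD

19.780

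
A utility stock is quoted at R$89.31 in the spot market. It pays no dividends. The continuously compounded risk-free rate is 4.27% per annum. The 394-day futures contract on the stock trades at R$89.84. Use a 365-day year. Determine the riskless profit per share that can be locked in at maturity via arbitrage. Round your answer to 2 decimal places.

Fair futures: F* = S·e^(carry·T), with carry = r = 0.0427
F* = 89.31 · e^(0.0427 × 394/365) = 89.31 · e^0.046093 = 89.31 × 1.047172 = R$93.5229
Market R$89.84 < fair R$93.5229: forward underpriced → reverse cash-and-carry (short spot, go long the forward).
At maturity, profit = |F_mkt − F*| = |89.84 − 93.5229| = R$3.68 per share

R$3.68 per share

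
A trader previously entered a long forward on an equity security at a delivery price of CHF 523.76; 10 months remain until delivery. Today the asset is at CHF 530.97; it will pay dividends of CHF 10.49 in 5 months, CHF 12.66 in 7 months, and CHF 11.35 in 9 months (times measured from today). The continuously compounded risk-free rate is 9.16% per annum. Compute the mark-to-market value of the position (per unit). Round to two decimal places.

CHF 13.01

PV(remaining dividends) I = 10.49·e^(−0.0916·5/12) + 12.66·e^(−0.0916·7/12) + 11.35·e^(−0.0916·9/12) = 32.6949
Current forward F = (S − I)·e^(rT) = (530.97 − 32.6949)·e^(0.0916·10/12) = 498.2751 × 1.079322 = 537.7993
Value (long) = (F − K)·e^(−rT) = (537.7993 − 523.76) × 0.926507 = 13.0075
Value = CHF 13.01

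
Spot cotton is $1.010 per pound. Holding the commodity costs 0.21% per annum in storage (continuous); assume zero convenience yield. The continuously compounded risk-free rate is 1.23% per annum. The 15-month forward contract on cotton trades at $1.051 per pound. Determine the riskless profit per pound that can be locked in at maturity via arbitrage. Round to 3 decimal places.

$0.023 per pound

Fair forward: F* = S·e^(carry·T), with carry = (r + u) = 0.0123 + 0.0021 = 0.0144
F* = 1.010 · e^(0.0144 × 15/12) = 1.010 · e^0.018000 = 1.010 × 1.018163 = $1.0283
Market $1.051 > fair $1.0283: forward overpriced → cash-and-carry (buy spot, short the forward).
At maturity, profit = |F_mkt − F*| = |1.051 − 1.0283| = $0.023 per pound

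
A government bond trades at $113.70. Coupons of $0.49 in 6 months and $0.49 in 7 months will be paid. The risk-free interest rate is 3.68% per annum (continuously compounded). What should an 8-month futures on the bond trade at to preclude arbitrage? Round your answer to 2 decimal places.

$115.54

PV(coupons) I = 0.49·e^(−0.0368·6/12) + 0.49·e^(−0.0368·7/12)
I = 0.4811 + 0.4796 = 0.9607
F = (S − I)·e^(rT) = (113.70 − 0.9607) · e^(0.0368·8/12)
= 112.7393 · e^0.024533 = 112.7393 × 1.024836 = $115.54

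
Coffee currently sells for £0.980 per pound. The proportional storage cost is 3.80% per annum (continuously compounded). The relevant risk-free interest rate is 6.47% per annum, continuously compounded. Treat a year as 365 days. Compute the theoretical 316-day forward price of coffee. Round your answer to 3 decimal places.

Net carry = r + u − y = 0.0647 + 0.0380 − 0.0000 = 0.1027
F = S·e^((r+u−y)T) = 0.980 · e^(0.1027 × 316/365) = 0.980 · e^0.088913
= 0.980 × 1.092986 = £1.071 per pound

£1.071 per pound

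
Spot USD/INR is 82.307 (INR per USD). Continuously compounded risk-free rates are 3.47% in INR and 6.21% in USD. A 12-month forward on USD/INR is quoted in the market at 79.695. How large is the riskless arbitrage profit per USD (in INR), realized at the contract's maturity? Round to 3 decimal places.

Fair forward: F* = S·e^(carry·T), with carry = (r_INR − r_USD) = 0.0347 − 0.0621 = -0.0274
F* = 82.307 · e^(-0.0274 × 12/12) = 82.307 · e^-0.027400 = 82.307 × 0.972972 = 80.0824
Market 79.695 < fair 80.0824: forward underpriced → reverse cash-and-carry (short spot, go long the forward).
At maturity, profit = |F_mkt − F*| = |79.695 − 80.0824| = 0.387 per USD (in INR)

0.387 per USD (in INR)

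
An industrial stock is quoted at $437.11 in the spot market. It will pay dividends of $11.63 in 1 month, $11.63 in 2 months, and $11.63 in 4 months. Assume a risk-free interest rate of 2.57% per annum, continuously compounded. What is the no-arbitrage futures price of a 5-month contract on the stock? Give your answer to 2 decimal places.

$406.73

PV(dividends) I = 11.63·e^(−0.0257·1/12) + 11.63·e^(−0.0257·2/12) + 11.63·e^(−0.0257·4/12)
I = 11.6051 + 11.5803 + 11.5308 = 34.7162
F = (S − I)·e^(rT) = (437.11 − 34.7162) · e^(0.0257·5/12)
= 402.3938 · e^0.010708 = 402.3938 × 1.010766 = $406.73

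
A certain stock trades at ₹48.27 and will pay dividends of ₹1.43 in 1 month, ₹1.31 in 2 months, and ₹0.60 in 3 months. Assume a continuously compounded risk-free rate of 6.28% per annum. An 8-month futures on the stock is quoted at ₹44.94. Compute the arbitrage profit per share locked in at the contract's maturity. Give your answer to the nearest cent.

₹1.94 per share

PV(dividends) I = 1.43·e^(−0.0628·1/12) + 1.31·e^(−0.0628·2/12) + 0.60·e^(−0.0628·3/12) = 3.3095
Fair futures F* = (S − I)·e^(rT) = (48.27 − 3.3095)·e^0.041867 = 44.9605 × 1.042756 = 46.8828
Market ₹44.94 < fair 46.8828: forward underpriced → reverse cash-and-carry (short the stock, invest proceeds at r, pay the dividends, go long the forward).
Profit at T = |F_mkt − F*| = |44.94 − 46.8828| = ₹1.94 per share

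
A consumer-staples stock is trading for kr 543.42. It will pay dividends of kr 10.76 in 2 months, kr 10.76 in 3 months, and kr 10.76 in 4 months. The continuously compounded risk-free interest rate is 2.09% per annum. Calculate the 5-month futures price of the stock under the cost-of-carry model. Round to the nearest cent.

PV(dividends) I = 10.76·e^(−0.0209·2/12) + 10.76·e^(−0.0209·3/12) + 10.76·e^(−0.0209·4/12)
I = 10.7226 + 10.7039 + 10.6853 = 32.1118
F = (S − I)·e^(rT) = (543.42 − 32.1118) · e^(0.0209·5/12)
= 511.3082 · e^0.008708 = 511.3082 × 1.008746 = kr 515.78

kr 515.78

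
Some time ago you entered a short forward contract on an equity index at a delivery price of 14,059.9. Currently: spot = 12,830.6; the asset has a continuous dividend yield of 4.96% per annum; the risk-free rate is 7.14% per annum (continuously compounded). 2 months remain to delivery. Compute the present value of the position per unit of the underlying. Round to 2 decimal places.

1168.61

Current fair forward for the remaining 2 months: F = S·e^((r − q)·T), (r − q) = 0.0714 − 0.0496 = 0.0218
F = 12830.6 · e^(0.0218 × 2/12) = 12830.6 × 1.00363994 = 12877.3026
Value of long forward = (F − K)·e^(−rT) = (12877.3026 − 14059.9) · e^(−0.0714·2/12)
= -1182.5974 × 0.98817052 = -1168.61
Short position value = −(long value) = 1168.61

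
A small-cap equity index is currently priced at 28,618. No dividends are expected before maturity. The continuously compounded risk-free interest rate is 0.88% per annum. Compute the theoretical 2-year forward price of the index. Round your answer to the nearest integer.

F = S·e^(rT) = 28618 · e^(0.0088 × 2)
= 28618 · e^0.017600 = 28618 × 1.017756
F = 29,126

29,126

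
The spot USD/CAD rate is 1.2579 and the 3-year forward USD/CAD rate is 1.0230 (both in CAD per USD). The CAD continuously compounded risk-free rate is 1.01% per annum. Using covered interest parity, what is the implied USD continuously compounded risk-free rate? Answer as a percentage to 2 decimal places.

F = S·e^((r_CAD − r_USD)T) ⇒ r_USD = r_CAD − ln(F/S)/T
ln(1.0230/1.2579) = -0.206704; /(3) = -0.068901
r_USD = 0.0101 + 0.068901 = 0.079001
r_USD = 7.90%

7.90%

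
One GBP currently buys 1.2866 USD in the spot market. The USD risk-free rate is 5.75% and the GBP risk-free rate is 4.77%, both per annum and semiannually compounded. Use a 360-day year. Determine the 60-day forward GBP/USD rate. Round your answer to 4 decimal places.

1.2886

By covered interest parity, F = S · (1+r_USD/2)^(2T) / (1+r_GBP/2)^(2T)
= 1.2866 × 1.009493 / 1.007888 = 1.2866 × 1.001592
F = 1.2886 USD per GBP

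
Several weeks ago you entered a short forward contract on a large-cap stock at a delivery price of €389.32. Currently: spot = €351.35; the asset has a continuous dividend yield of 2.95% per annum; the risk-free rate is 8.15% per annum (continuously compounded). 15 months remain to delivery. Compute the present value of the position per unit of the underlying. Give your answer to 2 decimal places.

Current fair forward for the remaining 15 months: F = S·e^((r − q)·T), (r − q) = 0.0815 − 0.0295 = 0.0520
F = 351.35 · e^(0.0520 × 15/12) = 351.35 × 1.067159 = 374.9463
Value of long forward = (F − K)·e^(−rT) = (374.9463 − 389.32) · e^(−0.0815·15/12)
= -14.3737 × 0.903142 = -12.98
Short position value = −(long value) = €12.98

€12.98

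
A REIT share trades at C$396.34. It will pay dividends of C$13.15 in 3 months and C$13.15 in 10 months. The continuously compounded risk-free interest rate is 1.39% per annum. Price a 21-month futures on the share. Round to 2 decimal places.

C$379.35

PV(dividends) I = 13.15·e^(−0.0139·3/12) + 13.15·e^(−0.0139·10/12)
I = 13.1044 + 12.9986 = 26.1030
F = (S − I)·e^(rT) = (396.34 − 26.1030) · e^(0.0139·21/12)
= 370.2370 · e^0.024325 = 370.2370 × 1.024623 = C$379.35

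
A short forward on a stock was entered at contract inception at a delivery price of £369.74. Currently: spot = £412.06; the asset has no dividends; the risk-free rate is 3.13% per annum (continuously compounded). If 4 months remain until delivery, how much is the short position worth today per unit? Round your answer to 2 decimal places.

Current fair forward for the remaining 4 months: F = S·e^(r·T), r = 0.0313
F = 412.06 · e^(0.0313 × 4/12) = 412.06 × 1.010488 = 416.3817
Value of long forward = (F − K)·e^(−rT) = (416.3817 − 369.74) · e^(−0.0313·4/12)
= 46.6417 × 0.989621 = 46.16
Short position value = −(long value) = -£46.16

-£46.16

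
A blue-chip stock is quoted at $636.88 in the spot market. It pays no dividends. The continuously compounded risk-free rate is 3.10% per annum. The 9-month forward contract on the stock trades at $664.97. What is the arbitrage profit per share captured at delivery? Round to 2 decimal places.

$13.11 per share

Fair forward: F* = S·e^(carry·T), with carry = r = 0.0310
F* = 636.88 · e^(0.0310 × 9/12) = 636.88 · e^0.023250 = 636.88 × 1.023522 = $651.8607
Market $664.97 > fair $651.8607: forward overpriced → cash-and-carry (buy spot, short the forward).
At maturity, profit = |F_mkt − F*| = |664.97 − 651.8607| = $13.11 per share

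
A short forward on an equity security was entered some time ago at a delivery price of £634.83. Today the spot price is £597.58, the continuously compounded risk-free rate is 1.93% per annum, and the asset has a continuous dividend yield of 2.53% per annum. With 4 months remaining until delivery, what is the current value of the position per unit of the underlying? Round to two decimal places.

Current fair forward for the remaining 4 months: F = S·e^((r − q)·T), (r − q) = 0.0193 − 0.0253 = -0.0060
F = 597.58 · e^(-0.0060 × 4/12) = 597.58 × 0.998002 = 596.3860
Value of long forward = (F − K)·e^(−rT) = (596.3860 − 634.83) · e^(−0.0193·4/12)
= -38.4440 × 0.993587 = -38.20
Short position value = −(long value) = £38.20

£38.20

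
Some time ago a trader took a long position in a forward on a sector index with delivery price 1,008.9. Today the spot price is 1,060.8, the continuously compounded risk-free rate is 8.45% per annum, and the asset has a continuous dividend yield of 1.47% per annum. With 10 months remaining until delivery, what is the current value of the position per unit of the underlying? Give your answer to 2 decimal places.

Current fair forward for the remaining 10 months: F = S·e^((r − q)·T), (r − q) = 0.0845 − 0.0147 = 0.0698
F = 1060.8 · e^(0.0698 × 10/12) = 1060.8 × 1.05989163 = 1124.3330
Value of long forward = (F − K)·e^(−rT) = (1124.3330 − 1008.9) · e^(−0.0845·10/12)
= 115.4330 × 0.93200540 = 107.58

107.58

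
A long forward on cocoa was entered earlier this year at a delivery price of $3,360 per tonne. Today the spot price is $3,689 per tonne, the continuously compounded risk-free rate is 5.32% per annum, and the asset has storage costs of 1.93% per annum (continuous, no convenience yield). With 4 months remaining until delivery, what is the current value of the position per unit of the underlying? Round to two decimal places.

$411.87 per tonne

Current fair forward for the remaining 4 months: F = S·e^((r + u)·T), (r + u) = 0.0532 + 0.0193 = 0.0725
F = 3689 · e^(0.0725 × 4/12) = 3689 × 1.02446105 = 3779.2368
Value of long forward = (F − K)·e^(−rT) = (3779.2368 − 3360) · e^(−0.0532·4/12)
= 419.2368 × 0.98242298 = 411.87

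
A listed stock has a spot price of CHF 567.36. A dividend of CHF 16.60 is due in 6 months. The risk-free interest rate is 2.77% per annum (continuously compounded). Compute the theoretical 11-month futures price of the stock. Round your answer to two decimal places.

PV(dividends) I = 16.60·e^(−0.0277·6/12)
I = 16.3717
F = (S − I)·e^(rT) = (567.36 − 16.3717) · e^(0.0277·11/12)
= 550.9883 · e^0.025392 = 550.9883 × 1.025717 = CHF 565.16

CHF 565.16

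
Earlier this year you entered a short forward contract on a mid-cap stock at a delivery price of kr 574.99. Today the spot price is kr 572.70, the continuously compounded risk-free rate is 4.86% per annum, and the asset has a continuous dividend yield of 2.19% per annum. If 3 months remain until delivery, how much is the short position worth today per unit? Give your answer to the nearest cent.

Current fair forward for the remaining 3 months: F = S·e^((r − q)·T), (r − q) = 0.0486 − 0.0219 = 0.0267
F = 572.70 · e^(0.0267 × 3/12) = 572.70 × 1.006697 = 576.5354
Value of long forward = (F − K)·e^(−rT) = (576.5354 − 574.99) · e^(−0.0486·3/12)
= 1.5454 × 0.987924 = 1.53
Short position value = −(long value) = -kr 1.53

-kr 1.53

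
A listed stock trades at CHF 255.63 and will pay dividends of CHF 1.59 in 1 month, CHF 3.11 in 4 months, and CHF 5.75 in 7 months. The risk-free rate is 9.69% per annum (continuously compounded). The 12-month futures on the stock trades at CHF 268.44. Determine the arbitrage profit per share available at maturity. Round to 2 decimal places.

CHF 2.16 per share

PV(dividends) I = 1.59·e^(−0.0969·1/12) + 3.11·e^(−0.0969·4/12) + 5.75·e^(−0.0969·7/12) = 10.0224
Fair futures F* = (S − I)·e^(rT) = (255.63 − 10.0224)·e^0.096900 = 245.6076 × 1.101750 = 270.5982
Market CHF 268.44 < fair 270.5982: forward underpriced → reverse cash-and-carry (short the stock, invest proceeds at r, pay the dividends, go long the forward).
Profit at T = |F_mkt − F*| = |268.44 − 270.5982| = CHF 2.16 per share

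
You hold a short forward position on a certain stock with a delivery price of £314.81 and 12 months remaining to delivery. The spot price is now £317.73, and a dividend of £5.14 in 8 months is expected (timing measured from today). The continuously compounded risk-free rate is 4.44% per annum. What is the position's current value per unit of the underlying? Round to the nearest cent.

-£11.60

PV(remaining dividends) I = 5.14·e^(−0.0444·8/12) = 4.9901
Current forward F = (S − I)·e^(rT) = (317.73 − 4.9901)·e^(0.0444·12/12) = 312.7399 × 1.045400 = 326.9383
Value (long) = (F − K)·e^(−rT) = (326.9383 − 314.81) × 0.956571 = 11.6016
Short position value = −(long value) = -£11.60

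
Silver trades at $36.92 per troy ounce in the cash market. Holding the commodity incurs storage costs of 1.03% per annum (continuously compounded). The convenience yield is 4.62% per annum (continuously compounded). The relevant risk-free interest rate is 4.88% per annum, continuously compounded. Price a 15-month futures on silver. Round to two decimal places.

$37.52 per troy ounce

Net carry = r + u − y = 0.0488 + 0.0103 − 0.0462 = 0.0129
F = S·e^((r+u−y)T) = 36.92 · e^(0.0129 × 15/12) = 36.92 · e^0.016125
= 36.92 × 1.016256 = $37.52 per troy ounce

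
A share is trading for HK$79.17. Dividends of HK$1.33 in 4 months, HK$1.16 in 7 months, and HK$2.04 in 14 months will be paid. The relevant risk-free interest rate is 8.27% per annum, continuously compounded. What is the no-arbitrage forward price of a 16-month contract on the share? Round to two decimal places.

HK$83.65

PV(dividends) I = 1.33·e^(−0.0827·4/12) + 1.16·e^(−0.0827·7/12) + 2.04·e^(−0.0827·14/12)
I = 1.2938 + 1.1054 + 1.8524 = 4.2516
F = (S − I)·e^(rT) = (79.17 − 4.2516) · e^(0.0827·16/12)
= 74.9184 · e^0.110267 = 74.9184 × 1.116576 = HK$83.65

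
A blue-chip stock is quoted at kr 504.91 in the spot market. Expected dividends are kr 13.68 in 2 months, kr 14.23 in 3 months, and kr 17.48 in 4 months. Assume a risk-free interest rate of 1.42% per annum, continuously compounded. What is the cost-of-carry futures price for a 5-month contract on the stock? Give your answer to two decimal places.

kr 462.41

PV(dividends) I = 13.68·e^(−0.0142·2/12) + 14.23·e^(−0.0142·3/12) + 17.48·e^(−0.0142·4/12)
I = 13.6477 + 14.1796 + 17.3975 = 45.2248
F = (S − I)·e^(rT) = (504.91 − 45.2248) · e^(0.0142·5/12)
= 459.6852 · e^0.005917 = 459.6852 × 1.005935 = kr 462.41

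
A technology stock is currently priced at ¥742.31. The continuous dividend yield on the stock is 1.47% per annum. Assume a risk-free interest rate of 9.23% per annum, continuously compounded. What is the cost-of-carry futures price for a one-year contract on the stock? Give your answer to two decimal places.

¥802.21

F = S·e^((r − q)T) = 742.31 · e^((0.0923 − 0.0147) × 12/12)
= 742.31 · e^0.077600 = 742.31 × 1.080690
F = ¥802.21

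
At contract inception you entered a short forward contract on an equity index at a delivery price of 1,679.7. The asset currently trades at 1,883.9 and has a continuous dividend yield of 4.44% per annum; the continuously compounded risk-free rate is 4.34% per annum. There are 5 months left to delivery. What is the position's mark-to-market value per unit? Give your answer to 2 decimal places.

Current fair forward for the remaining 5 months: F = S·e^((r − q)·T), (r − q) = 0.0434 − 0.0444 = -0.0010
F = 1883.9 · e^(-0.0010 × 5/12) = 1883.9 × 0.99958342 = 1883.1152
Value of long forward = (F − K)·e^(−rT) = (1883.1152 − 1679.7) · e^(−0.0434·5/12)
= 203.4152 × 0.98207919 = 199.77
Short position value = −(long value) = -199.77

-199.77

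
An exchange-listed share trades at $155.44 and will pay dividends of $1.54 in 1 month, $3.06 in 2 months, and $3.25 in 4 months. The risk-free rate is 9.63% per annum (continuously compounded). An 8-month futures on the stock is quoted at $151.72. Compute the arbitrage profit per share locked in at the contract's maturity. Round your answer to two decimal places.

PV(dividends) I = 1.54·e^(−0.0963·1/12) + 3.06·e^(−0.0963·2/12) + 3.25·e^(−0.0963·4/12) = 7.6863
Fair futures F* = (S − I)·e^(rT) = (155.44 − 7.6863)·e^0.064200 = 147.7537 × 1.066306 = 157.5507
Market $151.72 < fair 157.5507: forward underpriced → reverse cash-and-carry (short the stock, invest proceeds at r, pay the dividends, go long the forward).
Profit at T = |F_mkt − F*| = |151.72 − 157.5507| = $5.83 per share

$5.83 per share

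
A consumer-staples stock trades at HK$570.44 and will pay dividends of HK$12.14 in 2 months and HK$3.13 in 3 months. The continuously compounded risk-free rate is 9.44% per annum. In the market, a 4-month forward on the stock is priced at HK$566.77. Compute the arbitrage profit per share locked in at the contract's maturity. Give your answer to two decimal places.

HK$6.42 per share

PV(dividends) I = 12.14·e^(−0.0944·2/12) + 3.13·e^(−0.0944·3/12) = 15.0075
Fair forward F* = (S − I)·e^(rT) = (570.44 − 15.0075)·e^0.031467 = 555.4325 × 1.031967 = 573.1880
Market HK$566.77 < fair 573.1880: forward underpriced → reverse cash-and-carry (short the stock, invest proceeds at r, pay the dividends, go long the forward).
Profit at T = |F_mkt − F*| = |566.77 − 573.1880| = HK$6.42 per share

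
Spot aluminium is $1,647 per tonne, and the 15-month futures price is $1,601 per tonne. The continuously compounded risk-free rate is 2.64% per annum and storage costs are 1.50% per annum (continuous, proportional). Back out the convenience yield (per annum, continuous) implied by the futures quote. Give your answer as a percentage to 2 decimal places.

6.41%

F = S·e^((r+u−y)T) ⇒ (r+u−y) = ln(F/S)/T
ln(1601/1647) = -0.028327; /T ⇒ -0.022662
y = r + u − ln(F/S)/T = 0.0264 + 0.0150 + 0.022662 = 0.064062
y = 6.41%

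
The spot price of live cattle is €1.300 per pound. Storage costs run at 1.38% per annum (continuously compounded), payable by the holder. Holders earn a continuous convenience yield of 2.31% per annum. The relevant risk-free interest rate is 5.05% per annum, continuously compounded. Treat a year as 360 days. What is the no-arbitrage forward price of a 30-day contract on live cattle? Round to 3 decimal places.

€1.304 per pound

Net carry = r + u − y = 0.0505 + 0.0138 − 0.0231 = 0.0412
F = S·e^((r+u−y)T) = 1.300 · e^(0.0412 × 30/360) = 1.300 · e^0.003433
= 1.300 × 1.003439 = €1.304 per pound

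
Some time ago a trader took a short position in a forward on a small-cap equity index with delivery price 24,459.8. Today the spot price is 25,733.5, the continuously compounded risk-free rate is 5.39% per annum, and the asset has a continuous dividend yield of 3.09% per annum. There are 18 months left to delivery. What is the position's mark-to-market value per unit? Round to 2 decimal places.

Current fair forward for the remaining 18 months: F = S·e^((r − q)·T), (r − q) = 0.0539 − 0.0309 = 0.0230
F = 25733.5 · e^(0.0230 × 18/12) = 25733.5 × 1.03510203 = 26636.7981
Value of long forward = (F − K)·e^(−rT) = (26636.7981 − 24459.8) · e^(−0.0539·18/12)
= 2176.9981 × 0.92233203 = 2007.92
Short position value = −(long value) = -2007.92

-2007.92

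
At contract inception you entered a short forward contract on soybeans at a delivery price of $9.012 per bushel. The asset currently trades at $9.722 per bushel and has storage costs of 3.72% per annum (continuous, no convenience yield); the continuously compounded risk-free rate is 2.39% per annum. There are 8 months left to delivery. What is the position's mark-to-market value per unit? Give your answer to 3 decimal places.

Current fair forward for the remaining 8 months: F = S·e^((r + u)·T), (r + u) = 0.0239 + 0.0372 = 0.0611
F = 9.722 · e^(0.0611 × 8/12) = 9.722 × 1.041574 = 10.1262
Value of long forward = (F − K)·e^(−rT) = (10.1262 − 9.012) · e^(−0.0239·8/12)
= 1.1142 × 0.984193 = 1.097
Short position value = −(long value) = -$1.097

-$1.097 per bushel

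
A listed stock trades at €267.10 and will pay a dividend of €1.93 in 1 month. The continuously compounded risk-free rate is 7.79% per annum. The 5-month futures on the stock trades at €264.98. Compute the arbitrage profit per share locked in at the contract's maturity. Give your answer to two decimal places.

€8.95 per share

PV(dividends) I = 1.93·e^(−0.0779·1/12) = 1.9175
Fair futures F* = (S − I)·e^(rT) = (267.10 − 1.9175)·e^0.032458 = 265.1825 × 1.032991 = 273.9311
Market €264.98 < fair 273.9311: forward underpriced → reverse cash-and-carry (short the stock, invest proceeds at r, pay the dividends, go long the forward).
Profit at T = |F_mkt − F*| = |264.98 − 273.9311| = €8.95 per share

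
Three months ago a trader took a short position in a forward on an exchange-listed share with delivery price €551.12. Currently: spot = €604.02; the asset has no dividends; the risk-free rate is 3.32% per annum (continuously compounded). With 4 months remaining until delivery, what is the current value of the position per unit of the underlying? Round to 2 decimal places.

-€58.97

Current fair forward for the remaining 4 months: F = S·e^(r·T), r = 0.0332
F = 604.02 · e^(0.0332 × 4/12) = 604.02 × 1.011128 = 610.7415
Value of long forward = (F − K)·e^(−rT) = (610.7415 − 551.12) · e^(−0.0332·4/12)
= 59.6215 × 0.988994 = 58.97
Short position value = −(long value) = -€58.97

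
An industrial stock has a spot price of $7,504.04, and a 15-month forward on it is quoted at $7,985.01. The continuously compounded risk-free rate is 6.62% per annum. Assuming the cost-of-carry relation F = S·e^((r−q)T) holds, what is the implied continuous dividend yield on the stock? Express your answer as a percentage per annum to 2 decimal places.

1.65%

From F = S·e^((r−q)T): (r − q) = ln(F/S)/T
ln(7985.01/7504.04) = ln(1.064095) = 0.062125
(r − q) = 0.062125 / (15/12) = 0.049700
q = r − ln(F/S)/T = 0.0662 − 0.049700 = 0.016500
q = 1.65%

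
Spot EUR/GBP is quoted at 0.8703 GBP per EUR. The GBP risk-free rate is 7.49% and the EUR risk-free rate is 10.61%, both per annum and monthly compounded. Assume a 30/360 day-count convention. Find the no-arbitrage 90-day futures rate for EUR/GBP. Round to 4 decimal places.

0.8636

By covered interest parity, F = S · (1+r_GBP/12)^(12T) / (1+r_EUR/12)^(12T)
= 0.8703 × 1.018842 / 1.026760 = 0.8703 × 0.992288
F = 0.8636 GBP per EUR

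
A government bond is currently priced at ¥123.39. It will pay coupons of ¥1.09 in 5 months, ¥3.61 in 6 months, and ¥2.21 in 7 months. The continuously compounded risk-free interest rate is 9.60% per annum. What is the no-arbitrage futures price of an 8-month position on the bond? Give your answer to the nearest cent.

PV(coupons) I = 1.09·e^(−0.0960·5/12) + 3.61·e^(−0.0960·6/12) + 2.21·e^(−0.0960·7/12)
I = 1.0473 + 3.4408 + 2.0896 = 6.5777
F = (S − I)·e^(rT) = (123.39 − 6.5777) · e^(0.0960·8/12)
= 116.8123 · e^0.064000 = 116.8123 × 1.066092 = ¥124.53

¥124.53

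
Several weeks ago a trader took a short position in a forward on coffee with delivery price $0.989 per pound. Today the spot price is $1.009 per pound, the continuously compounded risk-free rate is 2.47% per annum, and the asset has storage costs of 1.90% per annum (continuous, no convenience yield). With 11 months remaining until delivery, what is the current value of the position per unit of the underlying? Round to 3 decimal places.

Current fair forward for the remaining 11 months: F = S·e^((r + u)·T), (r + u) = 0.0247 + 0.0190 = 0.0437
F = 1.009 · e^(0.0437 × 11/12) = 1.009 × 1.040871 = 1.0502
Value of long forward = (F − K)·e^(−rT) = (1.0502 − 0.989) · e^(−0.0247·11/12)
= 0.0612 × 0.977613 = 0.060
Short position value = −(long value) = -$0.060

-$0.060 per pound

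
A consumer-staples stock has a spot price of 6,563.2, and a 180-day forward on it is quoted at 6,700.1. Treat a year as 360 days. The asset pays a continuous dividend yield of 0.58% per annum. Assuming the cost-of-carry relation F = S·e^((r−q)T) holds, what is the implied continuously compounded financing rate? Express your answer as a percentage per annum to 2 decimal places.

4.71%

From F = S·e^((r−q)T): (r − q) = ln(F/S)/T
ln(6700.1/6563.2) = ln(1.020859) = 0.020644
(r − q) = 0.020644 / (180/360) = 0.041288
r = ln(F/S)/T + q = 0.041288 + 0.0058 = 0.047088
r = 4.71%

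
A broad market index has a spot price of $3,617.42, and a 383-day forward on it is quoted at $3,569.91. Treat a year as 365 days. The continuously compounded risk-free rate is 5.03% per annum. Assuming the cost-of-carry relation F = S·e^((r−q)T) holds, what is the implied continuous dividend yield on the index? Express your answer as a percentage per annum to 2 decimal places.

From F = S·e^((r−q)T): (r − q) = ln(F/S)/T
ln(3569.91/3617.42) = ln(0.986866) = -0.013221
(r − q) = -0.013221 / (383/365) = -0.012600
q = r − ln(F/S)/T = 0.0503 + 0.012600 = 0.062900
q = 6.29%

6.29%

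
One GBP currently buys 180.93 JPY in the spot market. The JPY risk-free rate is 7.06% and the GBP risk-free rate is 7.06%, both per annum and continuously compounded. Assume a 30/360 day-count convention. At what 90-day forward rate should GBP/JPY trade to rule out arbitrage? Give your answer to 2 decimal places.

F = S·e^((r_JPY − r_GBP)T) = 180.93 · e^((0.0706 − 0.0706) × 90/360)
= 180.93 · e^0.000000 = 180.93 × 1.000000
F = 180.93 JPY per GBP

180.93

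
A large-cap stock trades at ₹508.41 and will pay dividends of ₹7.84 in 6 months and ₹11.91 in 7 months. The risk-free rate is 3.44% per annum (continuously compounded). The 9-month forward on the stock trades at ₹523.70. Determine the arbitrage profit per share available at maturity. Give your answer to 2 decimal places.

₹21.89 per share

PV(dividends) I = 7.84·e^(−0.0344·6/12) + 11.91·e^(−0.0344·7/12) = 19.3797
Fair forward F* = (S − I)·e^(rT) = (508.41 − 19.3797)·e^0.025800 = 489.0303 × 1.026136 = 501.8116
Market ₹523.70 > fair 501.8116: forward overpriced → cash-and-carry (borrow at r, buy the stock and collect the dividends, short the forward).
Profit at T = |F_mkt − F*| = |523.70 − 501.8116| = ₹21.89 per share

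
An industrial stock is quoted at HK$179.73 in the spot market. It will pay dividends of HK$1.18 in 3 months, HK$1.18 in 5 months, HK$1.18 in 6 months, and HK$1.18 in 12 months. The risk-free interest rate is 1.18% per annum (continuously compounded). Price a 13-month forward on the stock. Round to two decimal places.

HK$177.29

PV(dividends) I = 1.18·e^(−0.0118·3/12) + 1.18·e^(−0.0118·5/12) + 1.18·e^(−0.0118·6/12) + 1.18·e^(−0.0118·12/12)
I = 1.1765 + 1.1742 + 1.1731 + 1.1662 = 4.6900
F = (S − I)·e^(rT) = (179.73 − 4.6900) · e^(0.0118·13/12)
= 175.0400 · e^0.012783 = 175.0400 × 1.012865 = HK$177.29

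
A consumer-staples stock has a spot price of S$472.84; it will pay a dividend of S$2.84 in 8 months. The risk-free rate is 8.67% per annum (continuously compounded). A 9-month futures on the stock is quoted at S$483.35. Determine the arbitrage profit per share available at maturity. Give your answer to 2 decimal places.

PV(dividends) I = 2.84·e^(−0.0867·8/12) = 2.6805
Fair futures F* = (S − I)·e^(rT) = (472.84 − 2.6805)·e^0.065025 = 470.1595 × 1.067186 = 501.7476
Market S$483.35 < fair 501.7476: forward underpriced → reverse cash-and-carry (short the stock, invest proceeds at r, pay the dividends, go long the forward).
Profit at T = |F_mkt − F*| = |483.35 − 501.7476| = S$18.40 per share

S$18.40 per share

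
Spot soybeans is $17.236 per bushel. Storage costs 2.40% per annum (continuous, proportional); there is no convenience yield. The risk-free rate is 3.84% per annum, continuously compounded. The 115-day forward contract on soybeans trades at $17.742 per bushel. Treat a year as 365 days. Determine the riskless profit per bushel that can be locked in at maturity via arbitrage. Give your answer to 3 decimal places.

$0.164 per bushel

Fair forward: F* = S·e^(carry·T), with carry = (r + u) = 0.0384 + 0.0240 = 0.0624
F* = 17.236 · e^(0.0624 × 115/365) = 17.236 · e^0.019660 = 17.236 × 1.019855 = $17.5782
Market $17.742 > fair $17.5782: forward overpriced → cash-and-carry (buy spot, short the forward).
At maturity, profit = |F_mkt − F*| = |17.742 − 17.5782| = $0.164 per bushel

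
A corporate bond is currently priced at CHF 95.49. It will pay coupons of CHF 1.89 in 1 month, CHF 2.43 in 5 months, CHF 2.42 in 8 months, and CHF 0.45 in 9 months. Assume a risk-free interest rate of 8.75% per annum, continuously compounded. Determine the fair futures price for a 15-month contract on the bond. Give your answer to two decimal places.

PV(coupons) I = 1.89·e^(−0.0875·1/12) + 2.43·e^(−0.0875·5/12) + 2.42·e^(−0.0875·8/12) + 0.45·e^(−0.0875·9/12)
I = 1.8763 + 2.3430 + 2.2829 + 0.4214 = 6.9236
F = (S − I)·e^(rT) = (95.49 − 6.9236) · e^(0.0875·15/12)
= 88.5664 · e^0.109375 = 88.5664 × 1.115581 = CHF 98.80

CHF 98.80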